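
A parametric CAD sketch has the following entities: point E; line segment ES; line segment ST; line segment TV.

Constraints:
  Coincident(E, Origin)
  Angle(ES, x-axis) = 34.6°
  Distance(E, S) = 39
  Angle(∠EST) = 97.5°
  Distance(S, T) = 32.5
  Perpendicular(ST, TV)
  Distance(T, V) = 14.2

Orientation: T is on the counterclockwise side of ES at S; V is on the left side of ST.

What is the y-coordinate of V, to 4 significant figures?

44.61

∠EST = 97.5°, so ST runs at 34.6° + (180° − 97.5°) = 117.1° from the x-axis; with |ST| = 32.5, T = S + 32.5·(cos 117.1°, sin 117.1°) = (17.30, 51.08). ST is perpendicular to TV; with |TV| = 14.2 on the left of ST, V = T + 14.2·(-0.8902, -0.4555) = (4.656, 44.61). So V.y = 44.61.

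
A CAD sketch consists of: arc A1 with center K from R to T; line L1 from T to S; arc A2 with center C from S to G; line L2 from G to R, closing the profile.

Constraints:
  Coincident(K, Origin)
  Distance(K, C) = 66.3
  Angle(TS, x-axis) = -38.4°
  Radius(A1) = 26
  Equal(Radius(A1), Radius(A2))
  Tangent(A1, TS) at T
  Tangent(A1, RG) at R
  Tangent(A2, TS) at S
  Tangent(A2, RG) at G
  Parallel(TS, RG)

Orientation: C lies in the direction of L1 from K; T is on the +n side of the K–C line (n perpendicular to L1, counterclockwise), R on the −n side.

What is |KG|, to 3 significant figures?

71.2

The slot axis is L1's direction at -38.4°, so u = (cos -38.4°, sin -38.4°) = (0.784, -0.621) and n = (−sin -38.4°, cos -38.4°) = (0.621, 0.784). K is at the origin and C lies 66.3 along u from K, so C = 66.3·u = (52.0, -41.2). Tangency of A1 to both parallel lines with radius 26.0 puts T and R at K ± 26.0·n: T = (16.1, 20.4), R = (-16.1, -20.4). Equal radii place S and G the same way about C: S = C + 26.0·n = (68.1, -20.8), G = C − 26.0·n = (35.8, -61.6). Then |KG| = |G − K| = 71.2.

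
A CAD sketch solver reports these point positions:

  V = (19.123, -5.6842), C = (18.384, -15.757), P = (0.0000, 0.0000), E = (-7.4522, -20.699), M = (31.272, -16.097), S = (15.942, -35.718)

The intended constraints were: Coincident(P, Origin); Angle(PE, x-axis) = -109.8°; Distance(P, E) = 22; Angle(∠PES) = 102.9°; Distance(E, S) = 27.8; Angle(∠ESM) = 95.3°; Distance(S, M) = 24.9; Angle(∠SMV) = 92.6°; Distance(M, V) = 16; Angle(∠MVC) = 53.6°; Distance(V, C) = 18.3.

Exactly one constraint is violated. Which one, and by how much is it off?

Distance(V, C) = 18.3 — off by 8.20.

P = (0.00, 0.00) ✓; PE at -109.8° ✓; |PE| = 22.00 ✓; ∠PES = 102.9° ✓; |ES| = 27.80 ✓; ∠ESM = 95.30° ✓; |SM| = 24.90 ✓; ∠SMV = 92.60° ✓; |MV| = 16.00 ✓; ∠MVC = 53.60° ✓; |VC| = 10.10 ✗.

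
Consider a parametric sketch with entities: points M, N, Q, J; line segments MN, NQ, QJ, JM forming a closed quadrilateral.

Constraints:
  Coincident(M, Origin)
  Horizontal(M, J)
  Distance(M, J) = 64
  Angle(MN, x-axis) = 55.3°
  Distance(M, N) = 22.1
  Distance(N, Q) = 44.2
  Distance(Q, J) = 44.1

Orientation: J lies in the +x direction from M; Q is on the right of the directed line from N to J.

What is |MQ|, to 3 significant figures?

35.8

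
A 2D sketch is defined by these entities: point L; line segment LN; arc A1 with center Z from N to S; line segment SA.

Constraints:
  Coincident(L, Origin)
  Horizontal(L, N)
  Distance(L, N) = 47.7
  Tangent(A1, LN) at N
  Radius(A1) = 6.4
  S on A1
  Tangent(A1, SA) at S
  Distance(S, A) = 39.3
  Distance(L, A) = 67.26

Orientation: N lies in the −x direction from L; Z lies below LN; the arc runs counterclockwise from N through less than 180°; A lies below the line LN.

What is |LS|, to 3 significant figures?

54.5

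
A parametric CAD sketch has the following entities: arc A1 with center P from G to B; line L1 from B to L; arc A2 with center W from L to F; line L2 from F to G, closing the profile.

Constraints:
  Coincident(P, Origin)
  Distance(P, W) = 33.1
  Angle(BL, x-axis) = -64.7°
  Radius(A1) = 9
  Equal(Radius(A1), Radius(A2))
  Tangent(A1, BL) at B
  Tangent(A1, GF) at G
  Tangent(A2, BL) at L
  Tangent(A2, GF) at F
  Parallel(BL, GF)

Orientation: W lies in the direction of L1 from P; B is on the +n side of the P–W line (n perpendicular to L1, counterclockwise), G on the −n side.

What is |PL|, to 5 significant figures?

34.302

Tangency of A1 to both parallel lines with radius 9.0 puts B and G at P ± 9.0·n: B = (8.1367, 3.8462), G = (-8.1367, -3.8462). Equal radii place L and F the same way about W: L = W + 9.0·n = (22.282, -26.079), F = W − 9.0·n = (6.0088, -33.771). Then |PL| = |L − P| = 34.302.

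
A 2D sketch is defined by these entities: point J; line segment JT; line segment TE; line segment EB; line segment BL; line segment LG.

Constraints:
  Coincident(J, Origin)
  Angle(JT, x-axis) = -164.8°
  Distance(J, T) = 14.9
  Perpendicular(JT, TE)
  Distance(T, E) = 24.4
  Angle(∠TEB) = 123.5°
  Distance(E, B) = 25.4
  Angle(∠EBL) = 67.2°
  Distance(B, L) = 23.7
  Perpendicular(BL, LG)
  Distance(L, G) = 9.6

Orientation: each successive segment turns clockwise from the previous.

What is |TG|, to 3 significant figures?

21.0

∠EBL = 67.2° gives BL at -64.1° from the x-axis; with |BL| = 23.7, L = (6.34, 17.4). BL is perpendicular to LG, so LG runs at -154°; with |LG| = 9.6, G = (-2.30, 13.2). Then |TG| = |G − T| = 21.0.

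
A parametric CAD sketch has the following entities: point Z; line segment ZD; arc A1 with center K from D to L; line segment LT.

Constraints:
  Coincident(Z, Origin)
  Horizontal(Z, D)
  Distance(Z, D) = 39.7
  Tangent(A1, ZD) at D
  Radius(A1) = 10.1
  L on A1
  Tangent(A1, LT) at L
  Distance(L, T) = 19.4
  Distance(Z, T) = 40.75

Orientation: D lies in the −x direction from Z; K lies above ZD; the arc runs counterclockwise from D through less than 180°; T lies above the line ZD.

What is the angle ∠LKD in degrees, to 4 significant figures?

87.16°

Checks: ∠(KD, DZ) = 90.00° ✓; |KL| = 10.10 ✓; ∠(KL, LT) = 90.00° ✓; |LT| = 19.40 ✓; |ZT| = 40.75 ✓.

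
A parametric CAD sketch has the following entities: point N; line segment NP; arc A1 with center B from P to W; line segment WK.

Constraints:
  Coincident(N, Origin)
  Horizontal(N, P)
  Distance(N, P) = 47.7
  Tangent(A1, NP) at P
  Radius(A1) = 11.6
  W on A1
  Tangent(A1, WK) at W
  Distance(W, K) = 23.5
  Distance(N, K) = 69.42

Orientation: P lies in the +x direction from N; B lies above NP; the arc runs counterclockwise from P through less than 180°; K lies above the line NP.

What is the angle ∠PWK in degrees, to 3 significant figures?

136°

Checks: |BW| = 11.60 ✓; ∠(BW, WK) = 90.00° ✓; |WK| = 23.50 ✓; |NK| = 69.42 ✓.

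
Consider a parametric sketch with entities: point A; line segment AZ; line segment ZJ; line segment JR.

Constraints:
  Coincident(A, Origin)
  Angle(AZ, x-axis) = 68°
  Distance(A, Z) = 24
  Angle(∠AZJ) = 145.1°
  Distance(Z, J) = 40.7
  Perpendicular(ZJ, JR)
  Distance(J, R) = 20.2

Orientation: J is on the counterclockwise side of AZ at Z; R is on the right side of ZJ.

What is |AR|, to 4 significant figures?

69.26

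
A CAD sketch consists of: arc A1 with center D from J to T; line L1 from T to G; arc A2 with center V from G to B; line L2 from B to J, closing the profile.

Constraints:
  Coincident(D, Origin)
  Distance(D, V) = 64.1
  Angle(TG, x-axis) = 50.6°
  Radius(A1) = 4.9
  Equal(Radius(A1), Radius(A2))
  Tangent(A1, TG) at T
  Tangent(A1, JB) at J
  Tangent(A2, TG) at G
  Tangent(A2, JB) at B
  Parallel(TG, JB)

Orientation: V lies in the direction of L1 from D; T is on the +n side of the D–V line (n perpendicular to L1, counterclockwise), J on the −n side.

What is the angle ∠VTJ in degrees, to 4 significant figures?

85.63°

The slot axis is L1's direction at 50.6°, so u = (cos 50.6°, sin 50.6°) = (0.6347, 0.7727) and n = (−sin 50.6°, cos 50.6°) = (-0.7727, 0.6347). D is at the origin and V lies 64.1 along u from D, so V = 64.1·u = (40.69, 49.53). Tangency of A1 to both parallel lines with radius 4.9 puts T and J at D ± 4.9·n: T = (-3.786, 3.110), J = (3.786, -3.110). Then cos ∠VTJ = TV·TJ / (|TV||TJ|), giving 85.63°.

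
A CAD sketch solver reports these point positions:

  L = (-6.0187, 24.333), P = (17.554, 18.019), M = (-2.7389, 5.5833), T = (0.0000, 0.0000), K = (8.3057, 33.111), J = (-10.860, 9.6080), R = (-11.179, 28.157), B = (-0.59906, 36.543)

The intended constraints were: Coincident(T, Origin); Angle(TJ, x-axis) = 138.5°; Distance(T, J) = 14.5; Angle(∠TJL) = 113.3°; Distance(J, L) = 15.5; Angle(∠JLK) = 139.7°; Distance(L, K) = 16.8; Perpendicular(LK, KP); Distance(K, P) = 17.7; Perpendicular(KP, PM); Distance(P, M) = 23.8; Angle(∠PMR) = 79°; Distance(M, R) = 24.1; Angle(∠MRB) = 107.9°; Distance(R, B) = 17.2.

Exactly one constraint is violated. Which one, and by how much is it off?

Distance(R, B) = 17.2 — off by 3.70.

T = (0.00, 0.00) ✓; TJ at 138.5° ✓; |TJ| = 14.50 ✓; ∠TJL = 113.3° ✓; |JL| = 15.50 ✓; ∠JLK = 139.7° ✓; |LK| = 16.80 ✓; ∠(LK, KP) = 90.00° ✓; |KP| = 17.70 ✓; ∠(KP, PM) = 90.00° ✓; |PM| = 23.80 ✓; ∠PMR = 79.00° ✓; |MR| = 24.10 ✓; ∠MRB = 107.9° ✓; |RB| = 13.50 ✗.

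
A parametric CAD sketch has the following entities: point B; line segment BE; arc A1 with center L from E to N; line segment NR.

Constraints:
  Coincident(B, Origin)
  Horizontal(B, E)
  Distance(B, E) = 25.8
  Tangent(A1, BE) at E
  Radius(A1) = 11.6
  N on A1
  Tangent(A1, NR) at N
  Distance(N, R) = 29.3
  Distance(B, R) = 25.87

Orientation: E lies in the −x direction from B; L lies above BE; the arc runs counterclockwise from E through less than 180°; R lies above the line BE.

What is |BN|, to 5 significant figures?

17.573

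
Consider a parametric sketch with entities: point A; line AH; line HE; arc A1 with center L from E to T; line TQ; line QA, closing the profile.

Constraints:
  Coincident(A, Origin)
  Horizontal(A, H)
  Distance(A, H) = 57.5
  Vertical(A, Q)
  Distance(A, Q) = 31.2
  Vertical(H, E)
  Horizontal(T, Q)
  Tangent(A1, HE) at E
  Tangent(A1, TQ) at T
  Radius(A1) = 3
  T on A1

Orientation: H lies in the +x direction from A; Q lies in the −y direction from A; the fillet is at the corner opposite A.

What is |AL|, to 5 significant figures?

61.364

A and Q share the same x with |AQ| = 31.2 and Q on the −y side, so Q = (0.0000, -31.200). The virtual corner opposite A is at (57.500, -31.200). Tangency of A1 to HE means the radius LE is perpendicular to HE and since A1 is tangent to TQ there, LT ⟂ TQ, with radius 3.0, so the center L sits 3.0 in from both sides at L = (54.500, -28.200). Then |AL| = |L − A| = 61.364.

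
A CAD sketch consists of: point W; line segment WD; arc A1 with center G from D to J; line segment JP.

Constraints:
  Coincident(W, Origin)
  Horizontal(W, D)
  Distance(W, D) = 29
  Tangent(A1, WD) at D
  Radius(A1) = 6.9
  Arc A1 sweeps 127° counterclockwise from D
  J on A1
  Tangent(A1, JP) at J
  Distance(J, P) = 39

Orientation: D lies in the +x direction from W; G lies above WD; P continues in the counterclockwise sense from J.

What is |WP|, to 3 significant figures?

43.6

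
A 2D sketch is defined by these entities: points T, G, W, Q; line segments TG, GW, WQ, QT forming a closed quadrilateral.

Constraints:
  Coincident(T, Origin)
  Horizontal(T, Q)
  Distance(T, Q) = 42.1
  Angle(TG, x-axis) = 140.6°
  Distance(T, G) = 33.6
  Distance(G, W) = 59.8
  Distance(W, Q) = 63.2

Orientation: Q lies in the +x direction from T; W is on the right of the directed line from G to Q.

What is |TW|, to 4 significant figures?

37.49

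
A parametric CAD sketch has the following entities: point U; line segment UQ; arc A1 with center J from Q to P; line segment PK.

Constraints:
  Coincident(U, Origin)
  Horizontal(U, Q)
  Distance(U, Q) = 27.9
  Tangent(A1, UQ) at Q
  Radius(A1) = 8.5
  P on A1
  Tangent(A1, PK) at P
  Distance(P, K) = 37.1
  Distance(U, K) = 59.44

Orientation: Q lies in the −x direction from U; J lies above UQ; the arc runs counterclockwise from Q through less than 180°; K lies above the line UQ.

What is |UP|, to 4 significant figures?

24.14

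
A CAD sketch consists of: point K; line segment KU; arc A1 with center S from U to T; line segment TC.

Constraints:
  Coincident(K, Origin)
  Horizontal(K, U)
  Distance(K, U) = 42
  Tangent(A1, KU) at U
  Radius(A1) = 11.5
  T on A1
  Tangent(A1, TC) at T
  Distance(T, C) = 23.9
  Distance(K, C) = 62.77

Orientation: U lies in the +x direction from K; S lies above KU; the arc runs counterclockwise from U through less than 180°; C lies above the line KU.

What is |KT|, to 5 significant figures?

54.914

Checks: K = (0.00, 0.00) ✓; ∠(SU, UK) = 90.00° ✓; |ST| = 11.50 ✓; ∠(ST, TC) = 90.00° ✓; |TC| = 23.90 ✓; |KC| = 62.77 ✓.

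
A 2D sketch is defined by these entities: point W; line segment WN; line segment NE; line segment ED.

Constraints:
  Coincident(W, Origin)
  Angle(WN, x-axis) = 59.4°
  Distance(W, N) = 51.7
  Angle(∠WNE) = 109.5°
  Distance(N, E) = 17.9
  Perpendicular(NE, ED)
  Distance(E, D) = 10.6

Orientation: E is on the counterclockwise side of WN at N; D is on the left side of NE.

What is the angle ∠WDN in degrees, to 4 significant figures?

77.96°

W is at the origin; WN runs at 59.4° with length 51.7, so N = 51.7·(cos 59.4°, sin 59.4°) = (26.32, 44.50). ∠WNE = 109.5°, so NE runs at 59.4° + (180° − 109.5°) = 129.9° from the x-axis; with |NE| = 17.9, E = N + 17.9·(cos 129.9°, sin 129.9°) = (14.84, 58.23). The perpendicularity gives ED at right angles to NE; with |ED| = 10.6 on the left of NE, D = E + 10.6·(-0.7672, -0.6414) = (6.704, 51.43). Then cos ∠WDN = DW·DN / (|DW||DN|), giving 77.96°.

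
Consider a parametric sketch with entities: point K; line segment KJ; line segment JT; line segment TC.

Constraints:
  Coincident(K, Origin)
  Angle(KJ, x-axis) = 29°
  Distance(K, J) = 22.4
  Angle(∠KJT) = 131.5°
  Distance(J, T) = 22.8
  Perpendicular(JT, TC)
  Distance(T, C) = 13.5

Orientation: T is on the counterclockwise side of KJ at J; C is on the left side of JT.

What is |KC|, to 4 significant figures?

37.79

K is at the origin; KJ runs at 29.0° with length 22.4, so J = 22.4·(cos 29.0°, sin 29.0°) = (19.59, 10.86). ∠KJT = 131.5°, so JT runs at 29.0° + (180° − 131.5°) = 77.50° from the x-axis; with |JT| = 22.8, T = J + 22.8·(cos 77.50°, sin 77.50°) = (24.53, 33.12). JT is perpendicular to TC; with |TC| = 13.5 on the left of JT, C = T + 13.5·(-0.9763, 0.2164) = (11.35, 36.04). Then |KC| = |C − K| = 37.79.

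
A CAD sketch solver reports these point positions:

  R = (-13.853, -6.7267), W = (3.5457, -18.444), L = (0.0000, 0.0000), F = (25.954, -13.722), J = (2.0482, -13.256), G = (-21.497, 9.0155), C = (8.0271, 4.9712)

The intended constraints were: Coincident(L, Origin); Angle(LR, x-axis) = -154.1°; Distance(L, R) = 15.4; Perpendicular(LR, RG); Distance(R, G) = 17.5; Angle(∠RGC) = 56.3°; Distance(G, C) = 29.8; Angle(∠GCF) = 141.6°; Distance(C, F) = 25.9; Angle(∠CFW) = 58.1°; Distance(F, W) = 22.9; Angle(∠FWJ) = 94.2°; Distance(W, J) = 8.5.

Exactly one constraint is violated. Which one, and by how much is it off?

Distance(W, J) = 8.5 — off by 3.10.

L = (0.00, 0.00) ✓; LR at -154.1° ✓; |LR| = 15.40 ✓; ∠(LR, RG) = 90.00° ✓; |RG| = 17.50 ✓; ∠RGC = 56.30° ✓; |GC| = 29.80 ✓; ∠GCF = 141.6° ✓; |CF| = 25.90 ✓; ∠CFW = 58.10° ✓; |FW| = 22.90 ✓; ∠FWJ = 94.20° ✓; |WJ| = 5.400 ✗.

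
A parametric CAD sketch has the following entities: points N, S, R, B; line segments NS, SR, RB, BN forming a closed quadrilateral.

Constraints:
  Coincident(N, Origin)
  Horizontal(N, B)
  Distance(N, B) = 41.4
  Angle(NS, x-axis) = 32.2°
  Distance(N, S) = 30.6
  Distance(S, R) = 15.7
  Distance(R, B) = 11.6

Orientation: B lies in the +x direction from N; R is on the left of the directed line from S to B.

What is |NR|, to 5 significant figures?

42.479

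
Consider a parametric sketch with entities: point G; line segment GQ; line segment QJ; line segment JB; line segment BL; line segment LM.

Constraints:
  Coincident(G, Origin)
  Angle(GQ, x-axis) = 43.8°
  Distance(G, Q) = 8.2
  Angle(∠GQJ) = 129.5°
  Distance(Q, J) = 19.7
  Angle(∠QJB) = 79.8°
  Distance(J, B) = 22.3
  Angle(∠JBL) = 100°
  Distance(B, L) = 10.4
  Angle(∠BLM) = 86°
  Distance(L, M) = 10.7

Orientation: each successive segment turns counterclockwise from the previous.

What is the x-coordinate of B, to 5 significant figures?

-17.148

G is at the origin; GQ runs at 43.8° with length 8.2, so Q = (5.9184, 5.6756). ∠GQJ = 129.5° gives QJ at 94.300° from the x-axis; with |QJ| = 19.7, J = (4.4414, 25.320). ∠QJB = 79.8° gives JB at -165.50° from the x-axis; with |JB| = 22.3, B = (-17.148, 19.737). So B.x = -17.148.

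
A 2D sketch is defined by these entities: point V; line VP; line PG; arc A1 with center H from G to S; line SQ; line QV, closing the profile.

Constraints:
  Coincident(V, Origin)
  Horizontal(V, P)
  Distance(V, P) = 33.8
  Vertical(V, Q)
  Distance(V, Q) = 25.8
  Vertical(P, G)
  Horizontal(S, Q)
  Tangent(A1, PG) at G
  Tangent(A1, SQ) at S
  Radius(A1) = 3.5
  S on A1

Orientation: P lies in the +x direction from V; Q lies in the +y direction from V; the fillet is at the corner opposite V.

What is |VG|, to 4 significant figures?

40.49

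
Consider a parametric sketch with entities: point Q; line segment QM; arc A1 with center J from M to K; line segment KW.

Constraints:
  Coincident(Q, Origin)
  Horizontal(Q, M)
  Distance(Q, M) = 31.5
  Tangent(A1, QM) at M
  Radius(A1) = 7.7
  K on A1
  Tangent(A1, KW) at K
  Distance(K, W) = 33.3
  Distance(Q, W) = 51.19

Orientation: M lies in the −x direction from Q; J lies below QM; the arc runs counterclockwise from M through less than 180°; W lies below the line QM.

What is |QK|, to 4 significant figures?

40.12

Checks: |JK| = 7.700 ✓; ∠(JK, KW) = 90.00° ✓; |KW| = 33.30 ✓; |QW| = 51.19 ✓.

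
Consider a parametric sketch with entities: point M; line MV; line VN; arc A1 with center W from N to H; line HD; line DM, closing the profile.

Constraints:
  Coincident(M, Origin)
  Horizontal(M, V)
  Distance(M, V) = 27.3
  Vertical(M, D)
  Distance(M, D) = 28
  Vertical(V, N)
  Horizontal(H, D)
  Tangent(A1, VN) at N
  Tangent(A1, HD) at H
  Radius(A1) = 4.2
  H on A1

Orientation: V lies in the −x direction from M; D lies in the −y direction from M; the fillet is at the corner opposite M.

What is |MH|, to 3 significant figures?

36.3

The virtual corner opposite M is at (-27.3, -28.0). A1 meets VN tangentially, so WN is at right angles to VN and A1 meets HD tangentially, so WH is at right angles to HD, with radius 4.2, so the center W sits 4.2 in from both sides at W = (-23.1, -23.8). That places the tangent points at N = (-27.3, -23.8) on VN and H = (-23.1, -28.0) on HD. Then |MH| = |H − M| = 36.3.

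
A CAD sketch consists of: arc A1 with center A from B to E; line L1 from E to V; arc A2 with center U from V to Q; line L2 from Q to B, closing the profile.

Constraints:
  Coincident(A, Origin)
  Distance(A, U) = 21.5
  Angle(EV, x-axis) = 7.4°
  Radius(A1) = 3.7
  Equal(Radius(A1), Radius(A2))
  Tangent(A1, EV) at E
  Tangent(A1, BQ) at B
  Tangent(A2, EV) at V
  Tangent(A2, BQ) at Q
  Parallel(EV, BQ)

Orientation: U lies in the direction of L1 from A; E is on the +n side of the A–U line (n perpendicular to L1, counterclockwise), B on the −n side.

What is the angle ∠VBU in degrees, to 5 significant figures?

9.2282°

The slot axis is L1's direction at 7.4°, so u = (cos 7.4°, sin 7.4°) = (0.99167, 0.12880) and n = (−sin 7.4°, cos 7.4°) = (-0.12880, 0.99167). A is at the origin and U lies 21.5 along u from A, so U = 21.5·u = (21.321, 2.7691). Tangency of A1 to both parallel lines with radius 3.7 puts E and B at A ± 3.7·n: E = (-0.47654, 3.6692), B = (0.47654, -3.6692). Equal radii place V and Q the same way about U: V = U + 3.7·n = (20.844, 6.4383), Q = U − 3.7·n = (21.797, -0.90008). Then cos ∠VBU = BV·BU / (|BV||BU|), giving 9.2282°.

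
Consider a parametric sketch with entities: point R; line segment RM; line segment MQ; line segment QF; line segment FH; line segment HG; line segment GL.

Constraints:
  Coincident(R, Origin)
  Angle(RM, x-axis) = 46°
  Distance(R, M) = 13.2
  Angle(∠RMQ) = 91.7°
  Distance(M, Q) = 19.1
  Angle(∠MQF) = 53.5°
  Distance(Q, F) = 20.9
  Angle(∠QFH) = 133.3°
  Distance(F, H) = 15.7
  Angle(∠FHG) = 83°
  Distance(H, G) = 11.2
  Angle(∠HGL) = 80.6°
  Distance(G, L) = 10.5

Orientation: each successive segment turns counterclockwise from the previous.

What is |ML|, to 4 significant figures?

9.327

R is at the origin; RM runs at 46.0° with length 13.2, so M = (9.169, 9.495). ∠RMQ = 91.7° gives MQ at 134.3° from the x-axis; with |MQ| = 19.1, Q = (-4.170, 23.17). ∠MQF = 53.5° gives QF at -99.20° from the x-axis; with |QF| = 20.9, F = (-7.512, 2.534). ∠QFH = 133.3° gives FH at -52.50° from the x-axis; with |FH| = 15.7, H = (2.046, -9.922). ∠FHG = 83.0° gives HG at 44.50° from the x-axis; with |HG| = 11.2, G = (10.03, -2.072). ∠HGL = 80.6° gives GL at 143.9° from the x-axis; with |GL| = 10.5, L = (1.550, 4.115). Then |ML| = |L − M| = 9.327.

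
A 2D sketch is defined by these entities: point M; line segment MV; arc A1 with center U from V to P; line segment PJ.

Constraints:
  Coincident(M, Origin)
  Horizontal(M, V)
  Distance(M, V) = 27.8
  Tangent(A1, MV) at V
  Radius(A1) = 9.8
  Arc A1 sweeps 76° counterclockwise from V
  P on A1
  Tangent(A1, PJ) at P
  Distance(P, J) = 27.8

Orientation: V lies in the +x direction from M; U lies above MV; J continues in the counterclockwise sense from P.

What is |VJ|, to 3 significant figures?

38.0

M is at the origin; M and V share the same y with |MV| = 27.8 and V on the +x side, so V = (27.8, 0.00). The tangent condition forces UV to be normal to MV, so U = V + (0, 9.8) = (27.8, 9.80). On A1, V sits at bearing -90° from U; a 76° counterclockwise sweep puts P at bearing -14°, so P = U + 9.8·(cos -14°, sin -14°) = (37.3, 7.43). A1 meets PJ tangentially, so UP is at right angles to PJ, so PJ runs along (−sin -14°, cos -14°); with |PJ| = 27.8, J = (44.0, 34.4). Then |VJ| = |J − V| = 38.0.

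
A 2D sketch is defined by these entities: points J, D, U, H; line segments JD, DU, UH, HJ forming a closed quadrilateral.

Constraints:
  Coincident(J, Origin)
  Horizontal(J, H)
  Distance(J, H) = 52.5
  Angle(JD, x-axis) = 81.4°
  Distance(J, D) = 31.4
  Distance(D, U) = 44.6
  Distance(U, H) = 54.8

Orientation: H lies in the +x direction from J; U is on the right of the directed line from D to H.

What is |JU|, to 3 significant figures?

13.2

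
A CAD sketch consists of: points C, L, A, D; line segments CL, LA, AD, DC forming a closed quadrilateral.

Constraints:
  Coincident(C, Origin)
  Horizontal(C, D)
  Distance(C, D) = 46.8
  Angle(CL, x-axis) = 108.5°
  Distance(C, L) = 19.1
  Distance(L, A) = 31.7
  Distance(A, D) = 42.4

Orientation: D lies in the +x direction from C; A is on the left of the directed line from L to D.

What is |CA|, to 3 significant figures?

40.1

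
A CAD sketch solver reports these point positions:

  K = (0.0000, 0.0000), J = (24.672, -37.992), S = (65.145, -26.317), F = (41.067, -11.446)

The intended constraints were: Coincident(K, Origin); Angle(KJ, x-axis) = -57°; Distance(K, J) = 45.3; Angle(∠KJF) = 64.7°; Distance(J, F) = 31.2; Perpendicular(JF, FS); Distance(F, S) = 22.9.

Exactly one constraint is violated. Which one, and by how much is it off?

Distance(F, S) = 22.9 — off by 5.40.

K = (0.00, 0.00) ✓; KJ at -57.00° ✓; |KJ| = 45.30 ✓; ∠KJF = 64.70° ✓; |JF| = 31.20 ✓; ∠(JF, FS) = 90.00° ✓; |FS| = 28.30 ✗.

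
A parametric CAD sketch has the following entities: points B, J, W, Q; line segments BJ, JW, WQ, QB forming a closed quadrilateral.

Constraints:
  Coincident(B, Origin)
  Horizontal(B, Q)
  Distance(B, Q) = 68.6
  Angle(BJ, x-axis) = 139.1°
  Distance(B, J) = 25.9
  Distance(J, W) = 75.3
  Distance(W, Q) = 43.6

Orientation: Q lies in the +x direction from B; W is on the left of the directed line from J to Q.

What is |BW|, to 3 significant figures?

65.8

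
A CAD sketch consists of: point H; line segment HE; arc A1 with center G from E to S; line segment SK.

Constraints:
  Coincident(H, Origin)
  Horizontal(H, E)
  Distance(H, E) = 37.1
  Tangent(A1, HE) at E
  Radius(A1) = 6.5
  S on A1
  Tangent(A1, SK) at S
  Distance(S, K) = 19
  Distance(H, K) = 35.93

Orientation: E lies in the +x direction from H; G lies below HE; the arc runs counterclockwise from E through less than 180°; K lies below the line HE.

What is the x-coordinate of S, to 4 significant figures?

30.73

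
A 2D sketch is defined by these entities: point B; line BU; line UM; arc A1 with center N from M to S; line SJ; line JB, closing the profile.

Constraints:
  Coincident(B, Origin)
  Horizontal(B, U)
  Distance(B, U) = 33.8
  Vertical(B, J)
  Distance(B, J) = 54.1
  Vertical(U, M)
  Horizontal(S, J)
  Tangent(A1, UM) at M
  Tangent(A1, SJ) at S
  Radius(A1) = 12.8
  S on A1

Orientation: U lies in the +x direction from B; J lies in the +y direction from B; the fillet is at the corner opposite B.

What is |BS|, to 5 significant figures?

58.033

The virtual corner opposite B is at (33.800, 54.100). Since A1 is tangent to UM there, NM ⟂ UM and A1 meets SJ tangentially, so NS is at right angles to SJ, with radius 12.8, so the center N sits 12.8 in from both sides at N = (21.000, 41.300). That places the tangent points at M = (33.800, 41.300) on UM and S = (21.000, 54.100) on SJ. Then |BS| = |S − B| = 58.033.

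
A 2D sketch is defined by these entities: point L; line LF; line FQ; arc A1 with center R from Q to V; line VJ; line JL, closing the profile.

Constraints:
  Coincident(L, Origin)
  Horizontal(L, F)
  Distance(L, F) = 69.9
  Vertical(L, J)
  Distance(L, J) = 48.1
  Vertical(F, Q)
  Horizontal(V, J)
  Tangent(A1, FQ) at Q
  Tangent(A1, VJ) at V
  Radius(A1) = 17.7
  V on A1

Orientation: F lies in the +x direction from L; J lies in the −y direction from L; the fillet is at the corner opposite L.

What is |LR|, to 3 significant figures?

60.4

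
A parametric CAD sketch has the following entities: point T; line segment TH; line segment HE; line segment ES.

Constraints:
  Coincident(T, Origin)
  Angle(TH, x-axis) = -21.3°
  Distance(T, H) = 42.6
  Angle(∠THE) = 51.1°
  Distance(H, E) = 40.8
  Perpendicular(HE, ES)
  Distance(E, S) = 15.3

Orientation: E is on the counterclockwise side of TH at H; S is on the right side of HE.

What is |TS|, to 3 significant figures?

50.4

∠THE = 51.1°, so HE runs at -21.3° + (180° − 51.1°) = 108° from the x-axis; with |HE| = 40.8, E = H + 40.8·(cos 108°, sin 108°) = (27.4, 23.4). HE ⟂ ES; with |ES| = 15.3 on the right of HE, S = E + 15.3·(0.953, 0.302) = (41.9, 28.0). Then |TS| = |S − T| = 50.4.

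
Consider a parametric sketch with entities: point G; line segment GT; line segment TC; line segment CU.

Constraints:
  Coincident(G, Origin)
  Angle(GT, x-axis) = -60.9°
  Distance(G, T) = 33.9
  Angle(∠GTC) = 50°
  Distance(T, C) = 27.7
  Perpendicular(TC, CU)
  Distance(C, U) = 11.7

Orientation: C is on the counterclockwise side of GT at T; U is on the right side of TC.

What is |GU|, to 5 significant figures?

38.130

∠GTC = 50.0°, so TC runs at -60.9° + (180° − 50.0°) = 69.100° from the x-axis; with |TC| = 27.7, C = T + 27.7·(cos 69.100°, sin 69.100°) = (26.368, -3.7434). TC is perpendicular to CU; with |CU| = 11.7 on the right of TC, U = C + 11.7·(0.93420, -0.35674) = (37.299, -7.9172). Then |GU| = |U − G| = 38.130.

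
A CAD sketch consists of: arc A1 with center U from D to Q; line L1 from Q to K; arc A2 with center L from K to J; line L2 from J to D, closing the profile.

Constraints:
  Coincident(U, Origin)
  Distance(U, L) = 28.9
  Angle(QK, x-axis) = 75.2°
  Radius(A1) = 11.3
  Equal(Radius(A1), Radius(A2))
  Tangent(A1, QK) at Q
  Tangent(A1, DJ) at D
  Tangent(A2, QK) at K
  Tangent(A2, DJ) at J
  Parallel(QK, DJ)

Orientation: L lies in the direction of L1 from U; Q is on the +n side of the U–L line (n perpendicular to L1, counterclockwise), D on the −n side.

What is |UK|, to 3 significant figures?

31.0

The slot axis is L1's direction at 75.2°, so u = (cos 75.2°, sin 75.2°) = (0.255, 0.967) and n = (−sin 75.2°, cos 75.2°) = (-0.967, 0.255). U is at the origin and L lies 28.9 along u from U, so L = 28.9·u = (7.38, 27.9). Tangency of A1 to both parallel lines with radius 11.3 puts Q and D at U ± 11.3·n: Q = (-10.9, 2.89), D = (10.9, -2.89). Equal radii place K and J the same way about L: K = L + 11.3·n = (-3.54, 30.8), J = L − 11.3·n = (18.3, 25.1). Then |UK| = |K − U| = 31.0.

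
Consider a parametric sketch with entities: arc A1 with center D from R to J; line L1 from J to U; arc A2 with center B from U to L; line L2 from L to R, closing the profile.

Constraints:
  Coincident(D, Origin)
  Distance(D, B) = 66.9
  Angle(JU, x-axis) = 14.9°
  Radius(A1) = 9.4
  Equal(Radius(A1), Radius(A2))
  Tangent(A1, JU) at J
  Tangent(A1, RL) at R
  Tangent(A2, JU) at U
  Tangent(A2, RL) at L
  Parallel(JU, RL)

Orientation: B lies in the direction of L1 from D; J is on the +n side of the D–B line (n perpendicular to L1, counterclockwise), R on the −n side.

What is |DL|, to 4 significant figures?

67.56

The slot axis is L1's direction at 14.9°, so u = (cos 14.9°, sin 14.9°) = (0.9664, 0.2571) and n = (−sin 14.9°, cos 14.9°) = (-0.2571, 0.9664). D is at the origin and B lies 66.9 along u from D, so B = 66.9·u = (64.65, 17.20). Tangency of A1 to both parallel lines with radius 9.4 puts J and R at D ± 9.4·n: J = (-2.417, 9.084), R = (2.417, -9.084). Equal radii place U and L the same way about B: U = B + 9.4·n = (62.23, 26.29), L = B − 9.4·n = (67.07, 8.118). Then |DL| = |L − D| = 67.56.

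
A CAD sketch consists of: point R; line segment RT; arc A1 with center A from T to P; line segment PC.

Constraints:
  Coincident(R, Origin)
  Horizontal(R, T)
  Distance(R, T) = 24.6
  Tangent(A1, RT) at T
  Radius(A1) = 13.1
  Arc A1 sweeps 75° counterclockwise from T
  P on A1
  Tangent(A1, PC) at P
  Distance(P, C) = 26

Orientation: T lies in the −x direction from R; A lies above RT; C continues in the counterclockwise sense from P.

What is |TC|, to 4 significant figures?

39.85

R is at the origin; RT is horizontal with |RT| = 24.6 and T on the −x side, so T = (-24.60, 0.000). A1 meets RT tangentially, so AT is at right angles to RT, so A = T + (0, 13.1) = (-24.60, 13.10). On A1, T sits at bearing -90° from A; a 75° counterclockwise sweep puts P at bearing -15°, so P = A + 13.1·(cos -15°, sin -15°) = (-11.95, 9.709). A1 meets PC tangentially, so AP is at right angles to PC, so PC runs along (−sin -15°, cos -15°); with |PC| = 26.0, C = (-5.217, 34.82). Then |TC| = |C − T| = 39.85.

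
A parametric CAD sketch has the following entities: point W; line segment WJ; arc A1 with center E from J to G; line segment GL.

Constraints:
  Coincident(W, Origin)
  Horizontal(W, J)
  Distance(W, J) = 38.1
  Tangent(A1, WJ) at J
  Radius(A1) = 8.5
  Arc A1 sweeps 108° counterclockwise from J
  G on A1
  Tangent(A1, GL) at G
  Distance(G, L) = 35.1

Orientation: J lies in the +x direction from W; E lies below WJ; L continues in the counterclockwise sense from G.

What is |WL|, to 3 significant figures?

60.4

On A1, J sits at bearing 90° from E; a 108° counterclockwise sweep puts G at bearing 198°, so G = E + 8.5·(cos 198°, sin 198°) = (30.0, -11.1). Tangency of A1 to GL means the radius EG is perpendicular to GL, so GL runs along (−sin 198°, cos 198°); with |GL| = 35.1, L = (40.9, -44.5). Then |WL| = |L − W| = 60.4.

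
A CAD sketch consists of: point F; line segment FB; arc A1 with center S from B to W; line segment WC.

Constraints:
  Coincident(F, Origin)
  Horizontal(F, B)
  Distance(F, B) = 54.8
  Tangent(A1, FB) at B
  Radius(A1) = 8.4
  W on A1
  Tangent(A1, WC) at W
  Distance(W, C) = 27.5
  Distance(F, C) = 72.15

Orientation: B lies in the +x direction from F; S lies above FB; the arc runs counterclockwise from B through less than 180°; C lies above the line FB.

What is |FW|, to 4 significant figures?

63.78

F is at the origin; F and B share the same y with |FB| = 54.8 and B on the +x side, so B = (54.80, 0.000). Since A1 is tangent to FB there, SB ⟂ FB, so S = B + (0, 8.4) = (54.80, 8.400). Since SW ⟂ WC (tangency), |SC| = √(8.4² + 27.5²) = 28.75 regardless of where W sits on A1. So C lies on both circle(F, 72.15) and circle(S, 28.75); the above-FB intersection is C = (62.46, 36.12). W is the foot of the tangent from C: W = (63.20, 8.625).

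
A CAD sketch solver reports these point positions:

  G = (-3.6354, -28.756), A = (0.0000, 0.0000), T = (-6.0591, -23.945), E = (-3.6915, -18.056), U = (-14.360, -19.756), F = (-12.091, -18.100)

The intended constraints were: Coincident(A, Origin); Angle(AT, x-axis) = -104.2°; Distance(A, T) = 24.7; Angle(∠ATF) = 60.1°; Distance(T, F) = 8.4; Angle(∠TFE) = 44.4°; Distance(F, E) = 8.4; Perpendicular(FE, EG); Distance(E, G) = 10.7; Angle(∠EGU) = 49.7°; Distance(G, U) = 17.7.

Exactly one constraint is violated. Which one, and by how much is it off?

Distance(G, U) = 17.7 — off by 3.70.

A = (0.00, 0.00) ✓; AT at -104.2° ✓; |AT| = 24.70 ✓; ∠ATF = 60.10° ✓; |TF| = 8.399 ✓; ∠TFE = 44.40° ✓; |FE| = 8.400 ✓; ∠(FE, EG) = 90.00° ✓; |EG| = 10.70 ✓; ∠EGU = 49.70° ✓; |GU| = 14.00 ✗.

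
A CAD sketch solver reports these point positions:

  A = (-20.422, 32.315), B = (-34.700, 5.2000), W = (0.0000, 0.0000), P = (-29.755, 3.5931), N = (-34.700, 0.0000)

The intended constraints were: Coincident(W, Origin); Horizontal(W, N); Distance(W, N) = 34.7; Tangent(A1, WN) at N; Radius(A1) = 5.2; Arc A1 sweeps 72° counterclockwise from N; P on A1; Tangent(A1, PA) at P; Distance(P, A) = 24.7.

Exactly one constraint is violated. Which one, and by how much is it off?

Distance(P, A) = 24.7 — off by 5.50.

W = (0.00, 0.00) ✓; W.y = 0.00, N.y = 0.00 ✓; |WN| = 34.70 ✓; ∠(BN, NW) = 90.00° ✓; |BN| = 5.200 ✓; bearing(B→P) − bearing(B→N) = 72.00° ✓; |BP| = 5.200 ✓; ∠(BP, PA) = 90.00° ✓; |PA| = 30.20 ✗.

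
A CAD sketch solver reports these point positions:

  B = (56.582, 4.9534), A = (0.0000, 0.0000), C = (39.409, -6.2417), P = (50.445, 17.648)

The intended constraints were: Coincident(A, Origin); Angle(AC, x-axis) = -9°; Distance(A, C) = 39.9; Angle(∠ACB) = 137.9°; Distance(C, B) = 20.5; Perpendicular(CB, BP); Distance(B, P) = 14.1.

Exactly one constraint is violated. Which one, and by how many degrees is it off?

Perpendicular(CB, BP) — off by 7.30°.

A = (0.00, 0.00) ✓; AC at -9.000° ✓; |AC| = 39.90 ✓; ∠ACB = 137.9° ✓; |CB| = 20.50 ✓; ∠(CB, BP) = 82.70° ✗; |BP| = 14.10 ✓.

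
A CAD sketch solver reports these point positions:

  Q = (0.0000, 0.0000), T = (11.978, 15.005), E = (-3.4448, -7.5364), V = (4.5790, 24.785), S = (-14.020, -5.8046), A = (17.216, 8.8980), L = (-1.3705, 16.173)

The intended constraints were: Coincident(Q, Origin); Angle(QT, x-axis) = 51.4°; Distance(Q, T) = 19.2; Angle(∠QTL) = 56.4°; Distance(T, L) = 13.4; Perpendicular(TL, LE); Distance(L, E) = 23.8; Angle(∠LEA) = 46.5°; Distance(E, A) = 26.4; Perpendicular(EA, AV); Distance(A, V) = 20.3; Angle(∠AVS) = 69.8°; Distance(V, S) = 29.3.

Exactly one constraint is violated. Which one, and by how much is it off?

Distance(V, S) = 29.3 — off by 6.50.

Q = (0.00, 0.00) ✓; QT at 51.40° ✓; |QT| = 19.20 ✓; ∠QTL = 56.40° ✓; |TL| = 13.40 ✓; ∠(TL, LE) = 90.00° ✓; |LE| = 23.80 ✓; ∠LEA = 46.50° ✓; |EA| = 26.40 ✓; ∠(EA, AV) = 90.00° ✓; |AV| = 20.30 ✓; ∠AVS = 69.80° ✓; |VS| = 35.80 ✗.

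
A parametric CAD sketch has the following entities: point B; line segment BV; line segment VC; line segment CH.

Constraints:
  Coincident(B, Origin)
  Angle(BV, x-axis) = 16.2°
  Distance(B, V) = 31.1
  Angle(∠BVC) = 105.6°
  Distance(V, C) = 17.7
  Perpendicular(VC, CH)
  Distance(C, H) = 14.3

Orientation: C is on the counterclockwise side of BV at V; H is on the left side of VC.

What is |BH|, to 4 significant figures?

30.40

B is at the origin; BV runs at 16.2° with length 31.1, so V = 31.1·(cos 16.2°, sin 16.2°) = (29.87, 8.677). ∠BVC = 105.6°, so VC runs at 16.2° + (180° − 105.6°) = 90.60° from the x-axis; with |VC| = 17.7, C = V + 17.7·(cos 90.60°, sin 90.60°) = (29.68, 26.38). VC ⟂ CH; with |CH| = 14.3 on the left of VC, H = C + 14.3·(-0.9999, -0.01047) = (15.38, 26.23). Then |BH| = |H − B| = 30.40.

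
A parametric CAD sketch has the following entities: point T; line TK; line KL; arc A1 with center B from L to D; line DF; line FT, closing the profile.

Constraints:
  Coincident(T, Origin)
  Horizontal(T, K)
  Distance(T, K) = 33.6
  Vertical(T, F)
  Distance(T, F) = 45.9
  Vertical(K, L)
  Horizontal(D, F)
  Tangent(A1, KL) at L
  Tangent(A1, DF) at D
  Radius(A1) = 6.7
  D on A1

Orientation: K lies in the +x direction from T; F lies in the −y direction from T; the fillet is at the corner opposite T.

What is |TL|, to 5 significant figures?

51.629

T is at the origin; TK is horizontal with |TK| = 33.6 and K on the +x side, so K = (33.600, 0.0000). T and F share the same x with |TF| = 45.9 and F on the −y side, so F = (0.0000, -45.900). The virtual corner opposite T is at (33.600, -45.900). The tangent condition forces BL to be normal to KL and tangency of A1 to DF means the radius BD is perpendicular to DF, with radius 6.7, so the center B sits 6.7 in from both sides at B = (26.900, -39.200). That places the tangent points at L = (33.600, -39.200) on KL and D = (26.900, -45.900) on DF. Then |TL| = |L − T| = 51.629.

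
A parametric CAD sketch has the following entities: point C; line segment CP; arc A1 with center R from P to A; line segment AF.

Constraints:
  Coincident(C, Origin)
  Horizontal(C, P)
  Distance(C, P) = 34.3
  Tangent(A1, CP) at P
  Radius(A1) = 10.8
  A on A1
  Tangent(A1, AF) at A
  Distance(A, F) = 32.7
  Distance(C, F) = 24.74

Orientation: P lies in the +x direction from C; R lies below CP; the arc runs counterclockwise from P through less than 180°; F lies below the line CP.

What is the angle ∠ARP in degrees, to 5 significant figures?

41.878°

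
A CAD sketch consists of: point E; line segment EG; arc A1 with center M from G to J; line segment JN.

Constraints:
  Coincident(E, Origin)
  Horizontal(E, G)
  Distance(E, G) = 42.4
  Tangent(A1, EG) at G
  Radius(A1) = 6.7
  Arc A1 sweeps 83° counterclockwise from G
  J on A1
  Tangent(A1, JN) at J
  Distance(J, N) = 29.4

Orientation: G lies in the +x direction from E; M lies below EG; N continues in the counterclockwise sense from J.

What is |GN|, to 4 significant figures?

36.53

E is at the origin; E and G share the same y with |EG| = 42.4 and G on the +x side, so G = (42.40, 0.000). Tangency of A1 to EG means the radius MG is perpendicular to EG, so M = G + (0, -6.7) = (42.40, -6.700). On A1, G sits at bearing 90° from M; an 83° counterclockwise sweep puts J at bearing 173°, so J = M + 6.7·(cos 173°, sin 173°) = (35.75, -5.883). Since A1 is tangent to JN there, MJ ⟂ JN, so JN runs along (−sin 173°, cos 173°); with |JN| = 29.4, N = (32.17, -35.06). Then |GN| = |N − G| = 36.53.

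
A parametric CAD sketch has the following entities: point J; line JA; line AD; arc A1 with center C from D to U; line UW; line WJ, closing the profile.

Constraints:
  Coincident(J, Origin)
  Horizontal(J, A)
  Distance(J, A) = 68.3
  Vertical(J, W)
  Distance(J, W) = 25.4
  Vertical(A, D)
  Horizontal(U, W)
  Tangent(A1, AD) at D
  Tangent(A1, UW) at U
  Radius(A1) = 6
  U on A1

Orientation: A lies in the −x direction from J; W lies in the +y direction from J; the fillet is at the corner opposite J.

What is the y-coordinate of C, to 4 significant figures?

19.40

J and W share the same x with |JW| = 25.4 and W on the +y side, so W = (0.000, 25.40). The virtual corner opposite J is at (-68.30, 25.40). Since A1 is tangent to AD there, CD ⟂ AD and tangency of A1 to UW means the radius CU is perpendicular to UW, with radius 6.0, so the center C sits 6.0 in from both sides at C = (-62.30, 19.40). So C.y = 19.40.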